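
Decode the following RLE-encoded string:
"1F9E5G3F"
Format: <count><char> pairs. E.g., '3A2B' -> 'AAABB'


Expanding each <count><char> pair:
  1F -> 'F'
  9E -> 'EEEEEEEEE'
  5G -> 'GGGGG'
  3F -> 'FFF'

Decoded = FEEEEEEEEEGGGGGFFF


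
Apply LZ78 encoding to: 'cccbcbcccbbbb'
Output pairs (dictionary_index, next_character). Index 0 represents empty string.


LZ78 encoding steps:
Dictionary: {0: ''}
Step 1: w='' (idx 0), next='c' -> output (0, 'c'), add 'c' as idx 1
Step 2: w='c' (idx 1), next='c' -> output (1, 'c'), add 'cc' as idx 2
Step 3: w='' (idx 0), next='b' -> output (0, 'b'), add 'b' as idx 3
Step 4: w='c' (idx 1), next='b' -> output (1, 'b'), add 'cb' as idx 4
Step 5: w='cc' (idx 2), next='c' -> output (2, 'c'), add 'ccc' as idx 5
Step 6: w='b' (idx 3), next='b' -> output (3, 'b'), add 'bb' as idx 6
Step 7: w='bb' (idx 6), end of input -> output (6, '')


Encoded: [(0, 'c'), (1, 'c'), (0, 'b'), (1, 'b'), (2, 'c'), (3, 'b'), (6, '')]


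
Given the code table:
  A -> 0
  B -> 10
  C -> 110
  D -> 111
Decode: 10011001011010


Decoding:
10 -> B
0 -> A
110 -> C
0 -> A
10 -> B
110 -> C
10 -> B


Result: BACABCB


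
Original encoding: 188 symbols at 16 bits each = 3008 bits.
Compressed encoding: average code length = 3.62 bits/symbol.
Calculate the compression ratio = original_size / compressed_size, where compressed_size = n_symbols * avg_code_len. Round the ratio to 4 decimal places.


original_size = n_symbols * orig_bits = 188 * 16 = 3008 bits
compressed_size = n_symbols * avg_code_len = 188 * 3.62 = 680.56 bits
ratio = original_size / compressed_size = 3008 / 680.56 = 4.4199

Compression ratio = 4.4199


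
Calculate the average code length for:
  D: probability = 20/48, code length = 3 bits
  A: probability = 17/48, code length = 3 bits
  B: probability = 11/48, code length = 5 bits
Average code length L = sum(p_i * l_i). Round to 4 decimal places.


Weighted contributions p_i * l_i:
  D: (20/48) * 3 = 60/48
  A: (17/48) * 3 = 51/48
  B: (11/48) * 5 = 55/48
Sum = (60 + 51 + 55)/48 = 166/48

L = 166/48 = 3.4583 bits/symbol


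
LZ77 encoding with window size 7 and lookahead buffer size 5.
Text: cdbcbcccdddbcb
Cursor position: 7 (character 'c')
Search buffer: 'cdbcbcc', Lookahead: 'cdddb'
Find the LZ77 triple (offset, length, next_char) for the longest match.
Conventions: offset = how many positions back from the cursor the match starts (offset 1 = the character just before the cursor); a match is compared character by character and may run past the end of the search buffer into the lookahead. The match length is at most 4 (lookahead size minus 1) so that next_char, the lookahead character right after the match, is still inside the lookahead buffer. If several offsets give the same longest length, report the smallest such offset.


Try each offset into the search buffer:
  offset=1 (pos 6, char 'c'): match length 1
  offset=2 (pos 5, char 'c'): match length 1
  offset=3 (pos 4, char 'b'): match length 0
  offset=4 (pos 3, char 'c'): match length 1
  offset=5 (pos 2, char 'b'): match length 0
  offset=6 (pos 1, char 'd'): match length 0
  offset=7 (pos 0, char 'c'): match length 2
Longest match has length 2 at offset 7.
next_char = character at position 7 + 2 = 9 -> 'd'

Best match: offset=7, length=2 (matching 'cd' starting at position 0)
LZ77 triple: (7, 2, 'd')


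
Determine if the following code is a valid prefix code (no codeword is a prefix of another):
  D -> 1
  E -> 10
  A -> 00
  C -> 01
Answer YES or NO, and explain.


Checking each pair (does one codeword prefix another?):
  D='1' vs E='10': prefix -- VIOLATION

NO -- this is NOT a valid prefix code. D (1) is a prefix of E (10).


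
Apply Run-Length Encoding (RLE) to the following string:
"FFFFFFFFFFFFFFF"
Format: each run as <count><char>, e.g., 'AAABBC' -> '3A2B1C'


Scanning runs left to right:
  i=0: run of 'F' x 15 -> '15F'

RLE = 15F


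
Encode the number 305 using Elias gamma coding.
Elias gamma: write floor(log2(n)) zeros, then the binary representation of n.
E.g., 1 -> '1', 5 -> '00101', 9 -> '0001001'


num_bits = floor(log2(305)) + 1 = 9
leading_zeros = num_bits - 1 = 8
binary(305) = 100110001

Elias gamma(305) = '00000000' + '100110001' = 00000000100110001 (17 bits)


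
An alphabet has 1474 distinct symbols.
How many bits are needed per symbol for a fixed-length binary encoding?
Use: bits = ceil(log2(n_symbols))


log2(1474) = 10.5255
Bracket: 2^10 = 1024 < 1474 <= 2^11 = 2048
So ceil(log2(1474)) = 11

bits = ceil(log2(1474)) = ceil(10.5255) = 11 bits


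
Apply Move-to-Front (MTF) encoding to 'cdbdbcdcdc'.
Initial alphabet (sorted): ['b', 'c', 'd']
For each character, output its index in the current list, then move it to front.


MTF encoding:
'c': index 1 in ['b', 'c', 'd'] -> ['c', 'b', 'd']
'd': index 2 in ['c', 'b', 'd'] -> ['d', 'c', 'b']
'b': index 2 in ['d', 'c', 'b'] -> ['b', 'd', 'c']
'd': index 1 in ['b', 'd', 'c'] -> ['d', 'b', 'c']
'b': index 1 in ['d', 'b', 'c'] -> ['b', 'd', 'c']
'c': index 2 in ['b', 'd', 'c'] -> ['c', 'b', 'd']
'd': index 2 in ['c', 'b', 'd'] -> ['d', 'c', 'b']
'c': index 1 in ['d', 'c', 'b'] -> ['c', 'd', 'b']
'd': index 1 in ['c', 'd', 'b'] -> ['d', 'c', 'b']
'c': index 1 in ['d', 'c', 'b'] -> ['c', 'd', 'b']


Output: [1, 2, 2, 1, 1, 2, 2, 1, 1, 1]


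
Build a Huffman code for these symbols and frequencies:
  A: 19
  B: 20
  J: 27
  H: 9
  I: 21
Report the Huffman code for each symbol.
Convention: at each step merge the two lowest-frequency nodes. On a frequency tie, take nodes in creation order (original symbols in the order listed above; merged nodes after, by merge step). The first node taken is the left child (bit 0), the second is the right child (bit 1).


Huffman tree construction:
Step 1: Merge H(9) + A(19) = 28
Step 2: Merge B(20) + I(21) = 41
Step 3: Merge J(27) + (H+A)(28) = 55
Step 4: Merge (B+I)(41) + (J+(H+A))(55) = 96
Read each symbol's code off the tree from the root (left child = 0, right child = 1).

Codes:
  A: 111 (length 3)
  B: 00 (length 2)
  J: 10 (length 2)
  H: 110 (length 3)
  I: 01 (length 2)
Average code length: 220/96 = 2.2917 bits/symbol


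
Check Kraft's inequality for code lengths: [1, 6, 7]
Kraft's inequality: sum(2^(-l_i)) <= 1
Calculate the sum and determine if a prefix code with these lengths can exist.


Sum = 2^(-1) + 2^(-6) + 2^(-7)
    = 0.5 + 0.015625 + 0.0078125
    = 67/128 = 0.5234375
Since 0.5234375 <= 1, Kraft's inequality IS satisfied.
A prefix code with these lengths CAN exist.

Kraft sum = 0.5234375. Satisfied.


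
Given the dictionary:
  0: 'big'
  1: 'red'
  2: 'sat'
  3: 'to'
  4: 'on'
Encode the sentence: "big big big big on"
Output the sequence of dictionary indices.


Look up each word in the dictionary:
  'big' -> 0
  'big' -> 0
  'big' -> 0
  'big' -> 0
  'on' -> 4

Encoded: [0, 0, 0, 0, 4]


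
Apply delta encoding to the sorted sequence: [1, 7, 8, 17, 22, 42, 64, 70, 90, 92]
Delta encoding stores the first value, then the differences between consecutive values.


First value: 1
Deltas:
  7 - 1 = 6
  8 - 7 = 1
  17 - 8 = 9
  22 - 17 = 5
  42 - 22 = 20
  64 - 42 = 22
  70 - 64 = 6
  90 - 70 = 20
  92 - 90 = 2


Delta encoded: [1, 6, 1, 9, 5, 20, 22, 6, 20, 2]


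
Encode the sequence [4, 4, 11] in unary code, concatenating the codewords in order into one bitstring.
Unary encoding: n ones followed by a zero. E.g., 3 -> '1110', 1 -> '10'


Encode each number as n ones followed by a terminating 0:
  4 -> 11110 (5 bits)
  4 -> 11110 (5 bits)
  11 -> 111111111110 (12 bits)
Total length = 5 + 5 + 12 = 22 bits.

Unary([4, 4, 11]) = 1111011110111111111110 (22 bits)


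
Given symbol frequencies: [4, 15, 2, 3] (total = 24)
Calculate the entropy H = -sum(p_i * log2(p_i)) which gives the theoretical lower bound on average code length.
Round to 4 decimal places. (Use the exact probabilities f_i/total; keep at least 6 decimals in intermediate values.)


Per-symbol terms -p_i * log2(p_i) with p_i = f_i/24:
  p = 4/24 = 0.166667: log2(p) = -2.584963, -p*log2(p) = 0.430827
  p = 15/24 = 0.625000: log2(p) = -0.678072, -p*log2(p) = 0.423795
  p = 2/24 = 0.083333: log2(p) = -3.584963, -p*log2(p) = 0.298747
  p = 3/24 = 0.125000: log2(p) = -3.000000, -p*log2(p) = 0.375000
H = 0.430827 + 0.423795 + 0.298747 + 0.375000 = 1.528369

H = 1.5284 bits/symbol


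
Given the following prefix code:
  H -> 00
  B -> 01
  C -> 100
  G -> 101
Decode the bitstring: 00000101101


Decoding step by step:
Bits 00 -> H
Bits 00 -> H
Bits 01 -> B
Bits 01 -> B
Bits 101 -> G


Decoded message: HHBBG


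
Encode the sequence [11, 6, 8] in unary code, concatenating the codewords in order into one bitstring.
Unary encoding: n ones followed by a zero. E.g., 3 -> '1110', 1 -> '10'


Encode each number as n ones followed by a terminating 0:
  11 -> 111111111110 (12 bits)
  6 -> 1111110 (7 bits)
  8 -> 111111110 (9 bits)
Total length = 12 + 7 + 9 = 28 bits.

Unary([11, 6, 8]) = 1111111111101111110111111110 (28 bits)


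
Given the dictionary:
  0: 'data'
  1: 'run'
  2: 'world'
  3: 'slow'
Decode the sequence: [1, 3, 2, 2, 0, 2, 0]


Look up each index in the dictionary:
  1 -> 'run'
  3 -> 'slow'
  2 -> 'world'
  2 -> 'world'
  0 -> 'data'
  2 -> 'world'
  0 -> 'data'

Decoded: "run slow world world data world data"


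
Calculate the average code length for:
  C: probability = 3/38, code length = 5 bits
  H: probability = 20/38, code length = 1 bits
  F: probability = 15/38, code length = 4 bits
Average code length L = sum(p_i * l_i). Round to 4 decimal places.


Weighted contributions p_i * l_i:
  C: (3/38) * 5 = 15/38
  H: (20/38) * 1 = 20/38
  F: (15/38) * 4 = 60/38
Sum = (15 + 20 + 60)/38 = 95/38

L = 95/38 = 2.5000 bits/symbol


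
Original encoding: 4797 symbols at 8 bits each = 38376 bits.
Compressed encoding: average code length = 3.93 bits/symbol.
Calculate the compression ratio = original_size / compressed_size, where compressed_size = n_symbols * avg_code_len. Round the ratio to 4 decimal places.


original_size = n_symbols * orig_bits = 4797 * 8 = 38376 bits
compressed_size = n_symbols * avg_code_len = 4797 * 3.93 = 18852.21 bits
ratio = original_size / compressed_size = 38376 / 18852.21 = 2.0356

Compression ratio = 2.0356


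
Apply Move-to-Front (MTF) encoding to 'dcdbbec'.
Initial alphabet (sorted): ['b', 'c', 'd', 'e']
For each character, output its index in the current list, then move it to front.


MTF encoding:
'd': index 2 in ['b', 'c', 'd', 'e'] -> ['d', 'b', 'c', 'e']
'c': index 2 in ['d', 'b', 'c', 'e'] -> ['c', 'd', 'b', 'e']
'd': index 1 in ['c', 'd', 'b', 'e'] -> ['d', 'c', 'b', 'e']
'b': index 2 in ['d', 'c', 'b', 'e'] -> ['b', 'd', 'c', 'e']
'b': index 0 in ['b', 'd', 'c', 'e'] -> ['b', 'd', 'c', 'e']
'e': index 3 in ['b', 'd', 'c', 'e'] -> ['e', 'b', 'd', 'c']
'c': index 3 in ['e', 'b', 'd', 'c'] -> ['c', 'e', 'b', 'd']


Output: [2, 2, 1, 2, 0, 3, 3]


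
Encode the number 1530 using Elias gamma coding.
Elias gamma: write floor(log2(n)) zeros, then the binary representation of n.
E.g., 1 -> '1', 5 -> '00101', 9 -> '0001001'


num_bits = floor(log2(1530)) + 1 = 11
leading_zeros = num_bits - 1 = 10
binary(1530) = 10111111010

Elias gamma(1530) = '0000000000' + '10111111010' = 000000000010111111010 (21 bits)


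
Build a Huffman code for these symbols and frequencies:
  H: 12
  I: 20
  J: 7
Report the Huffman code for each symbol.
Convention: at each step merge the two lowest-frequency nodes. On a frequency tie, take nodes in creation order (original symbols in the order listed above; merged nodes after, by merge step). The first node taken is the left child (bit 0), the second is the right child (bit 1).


Huffman tree construction:
Step 1: Merge J(7) + H(12) = 19
Step 2: Merge (J+H)(19) + I(20) = 39
Read each symbol's code off the tree from the root (left child = 0, right child = 1).

Codes:
  H: 01 (length 2)
  I: 1 (length 1)
  J: 00 (length 2)
Average code length: 58/39 = 1.4872 bits/symbol


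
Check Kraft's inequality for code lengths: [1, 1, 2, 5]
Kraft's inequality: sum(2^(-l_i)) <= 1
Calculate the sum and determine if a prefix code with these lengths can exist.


Sum = 2^(-1) + 2^(-1) + 2^(-2) + 2^(-5)
    = 0.5 + 0.5 + 0.25 + 0.03125
    = 41/32 = 1.28125
Since 1.28125 > 1, Kraft's inequality is NOT satisfied.
A prefix code with these lengths CANNOT exist.

Kraft sum = 1.28125. Not satisfied.


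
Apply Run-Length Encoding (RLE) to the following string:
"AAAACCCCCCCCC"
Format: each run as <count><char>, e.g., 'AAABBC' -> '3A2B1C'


Scanning runs left to right:
  i=0: run of 'A' x 4 -> '4A'
  i=4: run of 'C' x 9 -> '9C'

RLE = 4A9C


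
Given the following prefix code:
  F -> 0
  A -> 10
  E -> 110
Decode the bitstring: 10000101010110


Decoding step by step:
Bits 10 -> A
Bits 0 -> F
Bits 0 -> F
Bits 0 -> F
Bits 10 -> A
Bits 10 -> A
Bits 10 -> A
Bits 110 -> E


Decoded message: AFFFAAAE


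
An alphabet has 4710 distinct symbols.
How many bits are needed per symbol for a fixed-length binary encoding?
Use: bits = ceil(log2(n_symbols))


log2(4710) = 12.2015
Bracket: 2^12 = 4096 < 4710 <= 2^13 = 8192
So ceil(log2(4710)) = 13

bits = ceil(log2(4710)) = ceil(12.2015) = 13 bits


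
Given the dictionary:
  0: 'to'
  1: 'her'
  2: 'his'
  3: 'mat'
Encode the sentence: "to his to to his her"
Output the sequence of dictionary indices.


Look up each word in the dictionary:
  'to' -> 0
  'his' -> 2
  'to' -> 0
  'to' -> 0
  'his' -> 2
  'her' -> 1

Encoded: [0, 2, 0, 0, 2, 1]


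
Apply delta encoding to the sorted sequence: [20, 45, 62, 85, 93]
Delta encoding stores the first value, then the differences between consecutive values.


First value: 20
Deltas:
  45 - 20 = 25
  62 - 45 = 17
  85 - 62 = 23
  93 - 85 = 8


Delta encoded: [20, 25, 17, 23, 8]


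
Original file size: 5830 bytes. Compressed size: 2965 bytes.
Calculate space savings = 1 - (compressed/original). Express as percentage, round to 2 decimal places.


ratio = compressed/original = 2965/5830 = 0.508576
savings = 1 - ratio = 1 - 0.508576 = 0.491424
as a percentage: 0.491424 * 100 = 49.14%

Space savings = 1 - 2965/5830 = 49.14%


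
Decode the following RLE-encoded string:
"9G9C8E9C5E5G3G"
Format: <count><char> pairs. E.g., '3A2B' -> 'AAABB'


Expanding each <count><char> pair:
  9G -> 'GGGGGGGGG'
  9C -> 'CCCCCCCCC'
  8E -> 'EEEEEEEE'
  9C -> 'CCCCCCCCC'
  5E -> 'EEEEE'
  5G -> 'GGGGG'
  3G -> 'GGG'

Decoded = GGGGGGGGGCCCCCCCCCEEEEEEEECCCCCCCCCEEEEEGGGGGGGG


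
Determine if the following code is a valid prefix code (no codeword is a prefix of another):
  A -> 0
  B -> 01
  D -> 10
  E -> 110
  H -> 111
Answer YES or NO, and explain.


Checking each pair (does one codeword prefix another?):
  A='0' vs B='01': prefix -- VIOLATION

NO -- this is NOT a valid prefix code. A (0) is a prefix of B (01).


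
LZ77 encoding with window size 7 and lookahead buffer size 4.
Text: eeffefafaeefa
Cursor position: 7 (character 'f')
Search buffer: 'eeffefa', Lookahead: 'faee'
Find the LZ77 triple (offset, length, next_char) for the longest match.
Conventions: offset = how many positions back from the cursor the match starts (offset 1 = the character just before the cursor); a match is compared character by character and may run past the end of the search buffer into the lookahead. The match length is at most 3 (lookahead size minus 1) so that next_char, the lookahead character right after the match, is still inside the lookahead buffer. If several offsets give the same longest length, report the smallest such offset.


Try each offset into the search buffer:
  offset=1 (pos 6, char 'a'): match length 0
  offset=2 (pos 5, char 'f'): match length 2
  offset=3 (pos 4, char 'e'): match length 0
  offset=4 (pos 3, char 'f'): match length 1
  offset=5 (pos 2, char 'f'): match length 1
  offset=6 (pos 1, char 'e'): match length 0
  offset=7 (pos 0, char 'e'): match length 0
Longest match has length 2 at offset 2.
next_char = character at position 7 + 2 = 9 -> 'e'

Best match: offset=2, length=2 (matching 'fa' starting at position 5)
LZ77 triple: (2, 2, 'e')


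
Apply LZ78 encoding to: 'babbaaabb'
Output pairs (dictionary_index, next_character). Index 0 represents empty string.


LZ78 encoding steps:
Dictionary: {0: ''}
Step 1: w='' (idx 0), next='b' -> output (0, 'b'), add 'b' as idx 1
Step 2: w='' (idx 0), next='a' -> output (0, 'a'), add 'a' as idx 2
Step 3: w='b' (idx 1), next='b' -> output (1, 'b'), add 'bb' as idx 3
Step 4: w='a' (idx 2), next='a' -> output (2, 'a'), add 'aa' as idx 4
Step 5: w='a' (idx 2), next='b' -> output (2, 'b'), add 'ab' as idx 5
Step 6: w='b' (idx 1), end of input -> output (1, '')


Encoded: [(0, 'b'), (0, 'a'), (1, 'b'), (2, 'a'), (2, 'b'), (1, '')]


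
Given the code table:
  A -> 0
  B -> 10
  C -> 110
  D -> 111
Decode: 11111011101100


Decoding:
111 -> D
110 -> C
111 -> D
0 -> A
110 -> C
0 -> A


Result: DCDACA


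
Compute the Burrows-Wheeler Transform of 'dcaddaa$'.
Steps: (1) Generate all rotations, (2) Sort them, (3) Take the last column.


Rotations (sorted):
  0: $dcaddaa -> last char: a
  1: a$dcadda -> last char: a
  2: aa$dcadd -> last char: d
  3: addaa$dc -> last char: c
  4: caddaa$d -> last char: d
  5: daa$dcad -> last char: d
  6: dcaddaa$ -> last char: $
  7: ddaa$dca -> last char: a


BWT = aadcdd$a


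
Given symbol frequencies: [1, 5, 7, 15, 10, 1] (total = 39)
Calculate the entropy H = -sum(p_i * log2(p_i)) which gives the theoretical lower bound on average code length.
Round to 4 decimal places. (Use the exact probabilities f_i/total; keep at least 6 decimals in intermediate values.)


Per-symbol terms -p_i * log2(p_i) with p_i = f_i/39:
  p = 1/39 = 0.025641: log2(p) = -5.285402, -p*log2(p) = 0.135523
  p = 5/39 = 0.128205: log2(p) = -2.963474, -p*log2(p) = 0.379933
  p = 7/39 = 0.179487: log2(p) = -2.478047, -p*log2(p) = 0.444778
  p = 15/39 = 0.384615: log2(p) = -1.378512, -p*log2(p) = 0.530197
  p = 10/39 = 0.256410: log2(p) = -1.963474, -p*log2(p) = 0.503455
  p = 1/39 = 0.025641: log2(p) = -5.285402, -p*log2(p) = 0.135523
H = 0.135523 + 0.379933 + 0.444778 + 0.530197 + 0.503455 + 0.135523 = 2.129409

H = 2.1294 bits/symbol


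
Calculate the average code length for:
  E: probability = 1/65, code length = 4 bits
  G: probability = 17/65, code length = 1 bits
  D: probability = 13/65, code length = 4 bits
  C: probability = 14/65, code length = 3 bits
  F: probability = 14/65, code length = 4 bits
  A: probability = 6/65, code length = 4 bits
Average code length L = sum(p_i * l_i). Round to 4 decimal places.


Weighted contributions p_i * l_i:
  E: (1/65) * 4 = 4/65
  G: (17/65) * 1 = 17/65
  D: (13/65) * 4 = 52/65
  C: (14/65) * 3 = 42/65
  F: (14/65) * 4 = 56/65
  A: (6/65) * 4 = 24/65
Sum = (4 + 17 + 52 + 42 + 56 + 24)/65 = 195/65

L = 195/65 = 3.0000 bits/symbol


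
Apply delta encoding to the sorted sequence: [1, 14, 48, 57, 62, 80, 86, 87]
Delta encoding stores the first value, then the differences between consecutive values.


First value: 1
Deltas:
  14 - 1 = 13
  48 - 14 = 34
  57 - 48 = 9
  62 - 57 = 5
  80 - 62 = 18
  86 - 80 = 6
  87 - 86 = 1


Delta encoded: [1, 13, 34, 9, 5, 18, 6, 1]


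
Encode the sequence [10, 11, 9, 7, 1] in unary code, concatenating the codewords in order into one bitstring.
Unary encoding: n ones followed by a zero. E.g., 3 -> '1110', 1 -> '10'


Encode each number as n ones followed by a terminating 0:
  10 -> 11111111110 (11 bits)
  11 -> 111111111110 (12 bits)
  9 -> 1111111110 (10 bits)
  7 -> 11111110 (8 bits)
  1 -> 10 (2 bits)
Total length = 11 + 12 + 10 + 8 + 2 = 43 bits.

Unary([10, 11, 9, 7, 1]) = 1111111111011111111111011111111101111111010 (43 bits)


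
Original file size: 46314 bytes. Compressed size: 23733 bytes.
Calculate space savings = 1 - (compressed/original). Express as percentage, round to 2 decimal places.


ratio = compressed/original = 23733/46314 = 0.512437
savings = 1 - ratio = 1 - 0.512437 = 0.487563
as a percentage: 0.487563 * 100 = 48.76%

Space savings = 1 - 23733/46314 = 48.76%


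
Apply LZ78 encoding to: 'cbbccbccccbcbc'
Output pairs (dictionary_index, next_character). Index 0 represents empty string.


LZ78 encoding steps:
Dictionary: {0: ''}
Step 1: w='' (idx 0), next='c' -> output (0, 'c'), add 'c' as idx 1
Step 2: w='' (idx 0), next='b' -> output (0, 'b'), add 'b' as idx 2
Step 3: w='b' (idx 2), next='c' -> output (2, 'c'), add 'bc' as idx 3
Step 4: w='c' (idx 1), next='b' -> output (1, 'b'), add 'cb' as idx 4
Step 5: w='c' (idx 1), next='c' -> output (1, 'c'), add 'cc' as idx 5
Step 6: w='cc' (idx 5), next='b' -> output (5, 'b'), add 'ccb' as idx 6
Step 7: w='cb' (idx 4), next='c' -> output (4, 'c'), add 'cbc' as idx 7


Encoded: [(0, 'c'), (0, 'b'), (2, 'c'), (1, 'b'), (1, 'c'), (5, 'b'), (4, 'c')]


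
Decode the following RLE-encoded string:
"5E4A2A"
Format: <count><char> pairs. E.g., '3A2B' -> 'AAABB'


Expanding each <count><char> pair:
  5E -> 'EEEEE'
  4A -> 'AAAA'
  2A -> 'AA'

Decoded = EEEEEAAAAAA


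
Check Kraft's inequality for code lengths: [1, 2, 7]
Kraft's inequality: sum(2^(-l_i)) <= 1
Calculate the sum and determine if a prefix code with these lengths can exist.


Sum = 2^(-1) + 2^(-2) + 2^(-7)
    = 0.5 + 0.25 + 0.0078125
    = 97/128 = 0.7578125
Since 0.7578125 <= 1, Kraft's inequality IS satisfied.
A prefix code with these lengths CAN exist.

Kraft sum = 0.7578125. Satisfied.


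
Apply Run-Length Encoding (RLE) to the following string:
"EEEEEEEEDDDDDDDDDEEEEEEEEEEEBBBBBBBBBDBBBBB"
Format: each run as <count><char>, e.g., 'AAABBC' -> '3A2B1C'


Scanning runs left to right:
  i=0: run of 'E' x 8 -> '8E'
  i=8: run of 'D' x 9 -> '9D'
  i=17: run of 'E' x 11 -> '11E'
  i=28: run of 'B' x 9 -> '9B'
  i=37: run of 'D' x 1 -> '1D'
  i=38: run of 'B' x 5 -> '5B'

RLE = 8E9D11E9B1D5B


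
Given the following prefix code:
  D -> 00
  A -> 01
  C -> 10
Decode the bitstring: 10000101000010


Decoding step by step:
Bits 10 -> C
Bits 00 -> D
Bits 01 -> A
Bits 01 -> A
Bits 00 -> D
Bits 00 -> D
Bits 10 -> C


Decoded message: CDAADDC


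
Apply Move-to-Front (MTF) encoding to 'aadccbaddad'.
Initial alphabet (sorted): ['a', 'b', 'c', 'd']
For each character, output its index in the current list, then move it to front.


MTF encoding:
'a': index 0 in ['a', 'b', 'c', 'd'] -> ['a', 'b', 'c', 'd']
'a': index 0 in ['a', 'b', 'c', 'd'] -> ['a', 'b', 'c', 'd']
'd': index 3 in ['a', 'b', 'c', 'd'] -> ['d', 'a', 'b', 'c']
'c': index 3 in ['d', 'a', 'b', 'c'] -> ['c', 'd', 'a', 'b']
'c': index 0 in ['c', 'd', 'a', 'b'] -> ['c', 'd', 'a', 'b']
'b': index 3 in ['c', 'd', 'a', 'b'] -> ['b', 'c', 'd', 'a']
'a': index 3 in ['b', 'c', 'd', 'a'] -> ['a', 'b', 'c', 'd']
'd': index 3 in ['a', 'b', 'c', 'd'] -> ['d', 'a', 'b', 'c']
'd': index 0 in ['d', 'a', 'b', 'c'] -> ['d', 'a', 'b', 'c']
'a': index 1 in ['d', 'a', 'b', 'c'] -> ['a', 'd', 'b', 'c']
'd': index 1 in ['a', 'd', 'b', 'c'] -> ['d', 'a', 'b', 'c']


Output: [0, 0, 3, 3, 0, 3, 3, 3, 0, 1, 1]


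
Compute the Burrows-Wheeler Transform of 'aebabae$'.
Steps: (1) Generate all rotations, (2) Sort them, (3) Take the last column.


Rotations (sorted):
  0: $aebabae -> last char: e
  1: abae$aeb -> last char: b
  2: ae$aebab -> last char: b
  3: aebabae$ -> last char: $
  4: babae$ae -> last char: e
  5: bae$aeba -> last char: a
  6: e$aebaba -> last char: a
  7: ebabae$a -> last char: a


BWT = ebb$eaaa


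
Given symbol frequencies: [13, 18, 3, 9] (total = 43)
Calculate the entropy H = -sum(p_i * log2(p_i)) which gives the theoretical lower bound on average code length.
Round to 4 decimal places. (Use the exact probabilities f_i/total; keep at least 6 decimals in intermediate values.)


Per-symbol terms -p_i * log2(p_i) with p_i = f_i/43:
  p = 13/43 = 0.302326: log2(p) = -1.725825, -p*log2(p) = 0.521761
  p = 18/43 = 0.418605: log2(p) = -1.256340, -p*log2(p) = 0.525910
  p = 3/43 = 0.069767: log2(p) = -3.841302, -p*log2(p) = 0.267998
  p = 9/43 = 0.209302: log2(p) = -2.256340, -p*log2(p) = 0.472257
H = 0.521761 + 0.525910 + 0.267998 + 0.472257 = 1.787926

H = 1.7879 bits/symbol


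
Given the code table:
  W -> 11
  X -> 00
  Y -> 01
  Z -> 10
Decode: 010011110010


Decoding:
01 -> Y
00 -> X
11 -> W
11 -> W
00 -> X
10 -> Z


Result: YXWWXZ


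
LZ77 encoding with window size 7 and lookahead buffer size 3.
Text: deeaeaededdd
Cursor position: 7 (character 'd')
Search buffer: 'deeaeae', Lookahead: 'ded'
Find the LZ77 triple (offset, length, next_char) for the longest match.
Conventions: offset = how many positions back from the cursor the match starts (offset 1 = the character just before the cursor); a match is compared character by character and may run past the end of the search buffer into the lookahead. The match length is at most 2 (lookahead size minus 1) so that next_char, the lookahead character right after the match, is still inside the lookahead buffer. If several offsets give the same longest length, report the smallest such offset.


Try each offset into the search buffer:
  offset=1 (pos 6, char 'e'): match length 0
  offset=2 (pos 5, char 'a'): match length 0
  offset=3 (pos 4, char 'e'): match length 0
  offset=4 (pos 3, char 'a'): match length 0
  offset=5 (pos 2, char 'e'): match length 0
  offset=6 (pos 1, char 'e'): match length 0
  offset=7 (pos 0, char 'd'): match length 2
Longest match has length 2 at offset 7.
next_char = character at position 7 + 2 = 9 -> 'd'

Best match: offset=7, length=2 (matching 'de' starting at position 0)
LZ77 triple: (7, 2, 'd')


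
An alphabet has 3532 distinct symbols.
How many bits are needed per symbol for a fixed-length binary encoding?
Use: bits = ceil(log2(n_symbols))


log2(3532) = 11.7863
Bracket: 2^11 = 2048 < 3532 <= 2^12 = 4096
So ceil(log2(3532)) = 12

bits = ceil(log2(3532)) = ceil(11.7863) = 12 bits


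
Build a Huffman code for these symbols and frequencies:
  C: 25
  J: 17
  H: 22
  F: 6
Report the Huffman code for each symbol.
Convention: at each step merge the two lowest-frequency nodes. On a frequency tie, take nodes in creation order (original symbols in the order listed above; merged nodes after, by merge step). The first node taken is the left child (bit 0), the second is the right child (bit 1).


Huffman tree construction:
Step 1: Merge F(6) + J(17) = 23
Step 2: Merge H(22) + (F+J)(23) = 45
Step 3: Merge C(25) + (H+(F+J))(45) = 70
Read each symbol's code off the tree from the root (left child = 0, right child = 1).

Codes:
  C: 0 (length 1)
  J: 111 (length 3)
  H: 10 (length 2)
  F: 110 (length 3)
Average code length: 138/70 = 1.9714 bits/symbol


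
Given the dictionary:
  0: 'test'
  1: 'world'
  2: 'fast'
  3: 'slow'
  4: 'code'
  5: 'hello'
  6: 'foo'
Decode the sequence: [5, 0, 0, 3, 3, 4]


Look up each index in the dictionary:
  5 -> 'hello'
  0 -> 'test'
  0 -> 'test'
  3 -> 'slow'
  3 -> 'slow'
  4 -> 'code'

Decoded: "hello test test slow slow code"


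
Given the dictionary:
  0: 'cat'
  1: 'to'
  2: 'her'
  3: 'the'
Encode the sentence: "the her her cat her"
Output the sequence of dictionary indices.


Look up each word in the dictionary:
  'the' -> 3
  'her' -> 2
  'her' -> 2
  'cat' -> 0
  'her' -> 2

Encoded: [3, 2, 2, 0, 2]


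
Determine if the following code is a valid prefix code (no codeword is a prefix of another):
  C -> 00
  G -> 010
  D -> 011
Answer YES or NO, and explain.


Checking each pair (does one codeword prefix another?):
  C='00' vs G='010': no prefix
  C='00' vs D='011': no prefix
  G='010' vs C='00': no prefix
  G='010' vs D='011': no prefix
  D='011' vs C='00': no prefix
  D='011' vs G='010': no prefix
No violation found over all pairs.

YES -- this is a valid prefix code. No codeword is a prefix of any other codeword.


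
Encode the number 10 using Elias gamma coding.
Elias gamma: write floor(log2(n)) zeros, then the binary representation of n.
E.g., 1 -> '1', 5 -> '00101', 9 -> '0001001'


num_bits = floor(log2(10)) + 1 = 4
leading_zeros = num_bits - 1 = 3
binary(10) = 1010

Elias gamma(10) = '000' + '1010' = 0001010 (7 bits)


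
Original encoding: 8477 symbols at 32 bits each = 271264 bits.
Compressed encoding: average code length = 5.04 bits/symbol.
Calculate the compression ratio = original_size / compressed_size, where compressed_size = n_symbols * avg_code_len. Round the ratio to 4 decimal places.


original_size = n_symbols * orig_bits = 8477 * 32 = 271264 bits
compressed_size = n_symbols * avg_code_len = 8477 * 5.04 = 42724.08 bits
ratio = original_size / compressed_size = 271264 / 42724.08 = 6.3492

Compression ratio = 6.3492


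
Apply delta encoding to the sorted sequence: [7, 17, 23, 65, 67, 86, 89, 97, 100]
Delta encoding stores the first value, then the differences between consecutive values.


First value: 7
Deltas:
  17 - 7 = 10
  23 - 17 = 6
  65 - 23 = 42
  67 - 65 = 2
  86 - 67 = 19
  89 - 86 = 3
  97 - 89 = 8
  100 - 97 = 3


Delta encoded: [7, 10, 6, 42, 2, 19, 3, 8, 3]


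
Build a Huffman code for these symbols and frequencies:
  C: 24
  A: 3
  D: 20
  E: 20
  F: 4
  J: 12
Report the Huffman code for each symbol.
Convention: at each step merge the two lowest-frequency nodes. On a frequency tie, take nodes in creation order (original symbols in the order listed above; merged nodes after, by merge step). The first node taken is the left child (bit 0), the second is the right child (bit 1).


Huffman tree construction:
Step 1: Merge A(3) + F(4) = 7
Step 2: Merge (A+F)(7) + J(12) = 19
Step 3: Merge ((A+F)+J)(19) + D(20) = 39
Step 4: Merge E(20) + C(24) = 44
Step 5: Merge (((A+F)+J)+D)(39) + (E+C)(44) = 83
Read each symbol's code off the tree from the root (left child = 0, right child = 1).

Codes:
  C: 11 (length 2)
  A: 0000 (length 4)
  D: 01 (length 2)
  E: 10 (length 2)
  F: 0001 (length 4)
  J: 001 (length 3)
Average code length: 192/83 = 2.3133 bits/symbol


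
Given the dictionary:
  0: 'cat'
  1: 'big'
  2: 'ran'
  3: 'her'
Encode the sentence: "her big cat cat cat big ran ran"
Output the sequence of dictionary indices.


Look up each word in the dictionary:
  'her' -> 3
  'big' -> 1
  'cat' -> 0
  'cat' -> 0
  'cat' -> 0
  'big' -> 1
  'ran' -> 2
  'ran' -> 2

Encoded: [3, 1, 0, 0, 0, 1, 2, 2]


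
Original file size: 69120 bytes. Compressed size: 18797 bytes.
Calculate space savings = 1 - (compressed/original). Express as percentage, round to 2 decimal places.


ratio = compressed/original = 18797/69120 = 0.271947
savings = 1 - ratio = 1 - 0.271947 = 0.728053
as a percentage: 0.728053 * 100 = 72.81%

Space savings = 1 - 18797/69120 = 72.81%


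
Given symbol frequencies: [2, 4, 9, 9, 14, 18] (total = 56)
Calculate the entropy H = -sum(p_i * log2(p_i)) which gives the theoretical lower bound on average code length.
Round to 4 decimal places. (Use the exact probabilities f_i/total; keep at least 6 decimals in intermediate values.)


Per-symbol terms -p_i * log2(p_i) with p_i = f_i/56:
  p = 2/56 = 0.035714: log2(p) = -4.807355, -p*log2(p) = 0.171691
  p = 4/56 = 0.071429: log2(p) = -3.807355, -p*log2(p) = 0.271954
  p = 9/56 = 0.160714: log2(p) = -2.637430, -p*log2(p) = 0.423873
  p = 9/56 = 0.160714: log2(p) = -2.637430, -p*log2(p) = 0.423873
  p = 14/56 = 0.250000: log2(p) = -2.000000, -p*log2(p) = 0.500000
  p = 18/56 = 0.321429: log2(p) = -1.637430, -p*log2(p) = 0.526317
H = 0.171691 + 0.271954 + 0.423873 + 0.423873 + 0.500000 + 0.526317 = 2.317708

H = 2.3177 bits/symbol


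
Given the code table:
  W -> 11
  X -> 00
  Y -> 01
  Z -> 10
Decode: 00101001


Decoding:
00 -> X
10 -> Z
10 -> Z
01 -> Y


Result: XZZY


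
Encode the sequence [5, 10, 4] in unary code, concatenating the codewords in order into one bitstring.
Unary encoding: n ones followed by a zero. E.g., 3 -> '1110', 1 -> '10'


Encode each number as n ones followed by a terminating 0:
  5 -> 111110 (6 bits)
  10 -> 11111111110 (11 bits)
  4 -> 11110 (5 bits)
Total length = 6 + 11 + 5 = 22 bits.

Unary([5, 10, 4]) = 1111101111111111011110 (22 bits)


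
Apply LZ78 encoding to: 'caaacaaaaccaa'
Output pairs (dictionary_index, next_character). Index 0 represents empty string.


LZ78 encoding steps:
Dictionary: {0: ''}
Step 1: w='' (idx 0), next='c' -> output (0, 'c'), add 'c' as idx 1
Step 2: w='' (idx 0), next='a' -> output (0, 'a'), add 'a' as idx 2
Step 3: w='a' (idx 2), next='a' -> output (2, 'a'), add 'aa' as idx 3
Step 4: w='c' (idx 1), next='a' -> output (1, 'a'), add 'ca' as idx 4
Step 5: w='aa' (idx 3), next='a' -> output (3, 'a'), add 'aaa' as idx 5
Step 6: w='c' (idx 1), next='c' -> output (1, 'c'), add 'cc' as idx 6
Step 7: w='aa' (idx 3), end of input -> output (3, '')


Encoded: [(0, 'c'), (0, 'a'), (2, 'a'), (1, 'a'), (3, 'a'), (1, 'c'), (3, '')]


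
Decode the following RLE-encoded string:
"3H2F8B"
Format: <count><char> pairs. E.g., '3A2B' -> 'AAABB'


Expanding each <count><char> pair:
  3H -> 'HHH'
  2F -> 'FF'
  8B -> 'BBBBBBBB'

Decoded = HHHFFBBBBBBBB


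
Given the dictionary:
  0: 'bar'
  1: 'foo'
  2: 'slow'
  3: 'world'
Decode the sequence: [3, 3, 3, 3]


Look up each index in the dictionary:
  3 -> 'world'
  3 -> 'world'
  3 -> 'world'
  3 -> 'world'

Decoded: "world world world world"


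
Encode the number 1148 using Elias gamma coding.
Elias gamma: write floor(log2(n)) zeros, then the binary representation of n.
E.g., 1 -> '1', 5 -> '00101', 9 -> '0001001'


num_bits = floor(log2(1148)) + 1 = 11
leading_zeros = num_bits - 1 = 10
binary(1148) = 10001111100

Elias gamma(1148) = '0000000000' + '10001111100' = 000000000010001111100 (21 bits)


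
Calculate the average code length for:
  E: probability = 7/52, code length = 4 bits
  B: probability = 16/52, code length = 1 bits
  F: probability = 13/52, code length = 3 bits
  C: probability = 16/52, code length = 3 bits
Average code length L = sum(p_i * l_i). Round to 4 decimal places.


Weighted contributions p_i * l_i:
  E: (7/52) * 4 = 28/52
  B: (16/52) * 1 = 16/52
  F: (13/52) * 3 = 39/52
  C: (16/52) * 3 = 48/52
Sum = (28 + 16 + 39 + 48)/52 = 131/52

L = 131/52 = 2.5192 bits/symbol


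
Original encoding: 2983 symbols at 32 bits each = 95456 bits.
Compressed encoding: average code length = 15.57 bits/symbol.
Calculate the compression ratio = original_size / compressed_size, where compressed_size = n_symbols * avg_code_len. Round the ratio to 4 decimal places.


original_size = n_symbols * orig_bits = 2983 * 32 = 95456 bits
compressed_size = n_symbols * avg_code_len = 2983 * 15.57 = 46445.31 bits
ratio = original_size / compressed_size = 95456 / 46445.31 = 2.0552

Compression ratio = 2.0552


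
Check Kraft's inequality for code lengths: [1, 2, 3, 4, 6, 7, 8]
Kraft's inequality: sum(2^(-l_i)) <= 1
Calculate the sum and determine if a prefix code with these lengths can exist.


Sum = 2^(-1) + 2^(-2) + 2^(-3) + 2^(-4) + 2^(-6) + 2^(-7) + 2^(-8)
    = 0.5 + 0.25 + 0.125 + 0.0625 + 0.015625 + 0.0078125 + 0.00390625
    = 247/256 = 0.96484375
Since 0.96484375 <= 1, Kraft's inequality IS satisfied.
A prefix code with these lengths CAN exist.

Kraft sum = 0.96484375. Satisfied.


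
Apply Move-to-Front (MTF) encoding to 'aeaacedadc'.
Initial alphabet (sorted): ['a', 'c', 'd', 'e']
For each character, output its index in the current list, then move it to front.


MTF encoding:
'a': index 0 in ['a', 'c', 'd', 'e'] -> ['a', 'c', 'd', 'e']
'e': index 3 in ['a', 'c', 'd', 'e'] -> ['e', 'a', 'c', 'd']
'a': index 1 in ['e', 'a', 'c', 'd'] -> ['a', 'e', 'c', 'd']
'a': index 0 in ['a', 'e', 'c', 'd'] -> ['a', 'e', 'c', 'd']
'c': index 2 in ['a', 'e', 'c', 'd'] -> ['c', 'a', 'e', 'd']
'e': index 2 in ['c', 'a', 'e', 'd'] -> ['e', 'c', 'a', 'd']
'd': index 3 in ['e', 'c', 'a', 'd'] -> ['d', 'e', 'c', 'a']
'a': index 3 in ['d', 'e', 'c', 'a'] -> ['a', 'd', 'e', 'c']
'd': index 1 in ['a', 'd', 'e', 'c'] -> ['d', 'a', 'e', 'c']
'c': index 3 in ['d', 'a', 'e', 'c'] -> ['c', 'd', 'a', 'e']


Output: [0, 3, 1, 0, 2, 2, 3, 3, 1, 3]


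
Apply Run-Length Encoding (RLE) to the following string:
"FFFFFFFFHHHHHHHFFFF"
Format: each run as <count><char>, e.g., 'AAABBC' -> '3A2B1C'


Scanning runs left to right:
  i=0: run of 'F' x 8 -> '8F'
  i=8: run of 'H' x 7 -> '7H'
  i=15: run of 'F' x 4 -> '4F'

RLE = 8F7H4F


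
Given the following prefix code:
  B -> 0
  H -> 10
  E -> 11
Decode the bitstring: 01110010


Decoding step by step:
Bits 0 -> B
Bits 11 -> E
Bits 10 -> H
Bits 0 -> B
Bits 10 -> H


Decoded message: BEHBH


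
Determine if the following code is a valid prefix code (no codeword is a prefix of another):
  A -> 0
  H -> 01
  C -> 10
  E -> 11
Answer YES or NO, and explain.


Checking each pair (does one codeword prefix another?):
  A='0' vs H='01': prefix -- VIOLATION

NO -- this is NOT a valid prefix code. A (0) is a prefix of H (01).


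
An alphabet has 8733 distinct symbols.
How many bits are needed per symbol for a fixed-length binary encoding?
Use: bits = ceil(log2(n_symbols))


log2(8733) = 13.0923
Bracket: 2^13 = 8192 < 8733 <= 2^14 = 16384
So ceil(log2(8733)) = 14

bits = ceil(log2(8733)) = ceil(13.0923) = 14 bits


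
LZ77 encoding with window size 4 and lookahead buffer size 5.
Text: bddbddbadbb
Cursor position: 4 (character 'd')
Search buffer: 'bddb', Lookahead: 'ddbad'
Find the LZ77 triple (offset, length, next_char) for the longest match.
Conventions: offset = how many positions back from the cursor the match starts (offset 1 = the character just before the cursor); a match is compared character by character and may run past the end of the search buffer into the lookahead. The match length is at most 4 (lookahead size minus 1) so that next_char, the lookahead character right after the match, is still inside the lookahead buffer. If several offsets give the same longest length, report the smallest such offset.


Try each offset into the search buffer:
  offset=1 (pos 3, char 'b'): match length 0
  offset=2 (pos 2, char 'd'): match length 1
  offset=3 (pos 1, char 'd'): match length 3
  offset=4 (pos 0, char 'b'): match length 0
Longest match has length 3 at offset 3.
next_char = character at position 4 + 3 = 7 -> 'a'

Best match: offset=3, length=3 (matching 'ddb' starting at position 1)
LZ77 triple: (3, 3, 'a')


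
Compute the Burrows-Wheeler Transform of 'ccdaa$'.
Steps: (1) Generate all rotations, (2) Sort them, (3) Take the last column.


Rotations (sorted):
  0: $ccdaa -> last char: a
  1: a$ccda -> last char: a
  2: aa$ccd -> last char: d
  3: ccdaa$ -> last char: $
  4: cdaa$c -> last char: c
  5: daa$cc -> last char: c


BWT = aad$cc


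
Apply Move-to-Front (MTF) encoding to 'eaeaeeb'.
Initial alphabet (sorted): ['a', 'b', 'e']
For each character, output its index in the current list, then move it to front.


MTF encoding:
'e': index 2 in ['a', 'b', 'e'] -> ['e', 'a', 'b']
'a': index 1 in ['e', 'a', 'b'] -> ['a', 'e', 'b']
'e': index 1 in ['a', 'e', 'b'] -> ['e', 'a', 'b']
'a': index 1 in ['e', 'a', 'b'] -> ['a', 'e', 'b']
'e': index 1 in ['a', 'e', 'b'] -> ['e', 'a', 'b']
'e': index 0 in ['e', 'a', 'b'] -> ['e', 'a', 'b']
'b': index 2 in ['e', 'a', 'b'] -> ['b', 'e', 'a']


Output: [2, 1, 1, 1, 1, 0, 2]


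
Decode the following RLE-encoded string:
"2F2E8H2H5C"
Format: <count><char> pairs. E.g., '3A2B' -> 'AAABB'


Expanding each <count><char> pair:
  2F -> 'FF'
  2E -> 'EE'
  8H -> 'HHHHHHHH'
  2H -> 'HH'
  5C -> 'CCCCC'

Decoded = FFEEHHHHHHHHHHCCCCC


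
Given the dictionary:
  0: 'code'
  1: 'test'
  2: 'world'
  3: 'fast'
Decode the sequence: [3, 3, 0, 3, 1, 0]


Look up each index in the dictionary:
  3 -> 'fast'
  3 -> 'fast'
  0 -> 'code'
  3 -> 'fast'
  1 -> 'test'
  0 -> 'code'

Decoded: "fast fast code fast test code"


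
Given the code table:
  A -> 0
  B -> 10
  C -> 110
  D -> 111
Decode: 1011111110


Decoding:
10 -> B
111 -> D
111 -> D
10 -> B


Result: BDDB


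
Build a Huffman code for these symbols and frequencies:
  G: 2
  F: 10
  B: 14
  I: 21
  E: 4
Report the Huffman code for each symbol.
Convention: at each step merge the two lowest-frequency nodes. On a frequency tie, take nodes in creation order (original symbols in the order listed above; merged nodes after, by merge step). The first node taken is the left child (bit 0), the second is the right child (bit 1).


Huffman tree construction:
Step 1: Merge G(2) + E(4) = 6
Step 2: Merge (G+E)(6) + F(10) = 16
Step 3: Merge B(14) + ((G+E)+F)(16) = 30
Step 4: Merge I(21) + (B+((G+E)+F))(30) = 51
Read each symbol's code off the tree from the root (left child = 0, right child = 1).

Codes:
  G: 1100 (length 4)
  F: 111 (length 3)
  B: 10 (length 2)
  I: 0 (length 1)
  E: 1101 (length 4)
Average code length: 103/51 = 2.0196 bits/symbol
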